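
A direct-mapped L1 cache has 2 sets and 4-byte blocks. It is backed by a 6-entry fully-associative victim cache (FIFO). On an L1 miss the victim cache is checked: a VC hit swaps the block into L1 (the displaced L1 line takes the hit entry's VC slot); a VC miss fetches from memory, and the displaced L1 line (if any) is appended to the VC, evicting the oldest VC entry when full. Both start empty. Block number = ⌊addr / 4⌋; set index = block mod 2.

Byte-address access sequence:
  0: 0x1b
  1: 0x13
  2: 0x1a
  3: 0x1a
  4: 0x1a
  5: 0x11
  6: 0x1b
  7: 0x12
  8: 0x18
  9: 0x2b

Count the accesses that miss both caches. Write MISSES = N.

MISSES = 3

0: 0x1b (blk 6, set 0) → MISS  vc=[]
1: 0x13 (blk 4, set 0) → MISS  vc=[6]
2: 0x1a (blk 6, set 0) → VC-HIT  vc=[4]
3: 0x1a (blk 6, set 0) → L1-HIT  vc=[4]
4: 0x1a (blk 6, set 0) → L1-HIT  vc=[4]
5: 0x11 (blk 4, set 0) → VC-HIT  vc=[6]
6: 0x1b (blk 6, set 0) → VC-HIT  vc=[4]
7: 0x12 (blk 4, set 0) → VC-HIT  vc=[6]
8: 0x18 (blk 6, set 0) → VC-HIT  vc=[4]
9: 0x2b (blk 10, set 0) → MISS  vc=[4, 6]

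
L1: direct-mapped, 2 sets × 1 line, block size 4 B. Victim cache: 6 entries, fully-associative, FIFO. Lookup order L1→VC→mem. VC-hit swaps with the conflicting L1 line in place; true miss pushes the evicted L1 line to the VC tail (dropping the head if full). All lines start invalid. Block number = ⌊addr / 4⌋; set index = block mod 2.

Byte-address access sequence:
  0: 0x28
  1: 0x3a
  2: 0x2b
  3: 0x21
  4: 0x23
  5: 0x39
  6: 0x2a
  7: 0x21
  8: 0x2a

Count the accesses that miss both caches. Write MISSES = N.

0: 0x28 (blk 10, set 0) → MISS  vc=[]
1: 0x3a (blk 14, set 0) → MISS  vc=[10]
2: 0x2b (blk 10, set 0) → VC-HIT  vc=[14]
3: 0x21 (blk 8, set 0) → MISS  vc=[14, 10]
4: 0x23 (blk 8, set 0) → L1-HIT  vc=[14, 10]
5: 0x39 (blk 14, set 0) → VC-HIT  vc=[8, 10]
6: 0x2a (blk 10, set 0) → VC-HIT  vc=[8, 14]
7: 0x21 (blk 8, set 0) → VC-HIT  vc=[10, 14]
8: 0x2a (blk 10, set 0) → VC-HIT  vc=[8, 14]

MISSES = 3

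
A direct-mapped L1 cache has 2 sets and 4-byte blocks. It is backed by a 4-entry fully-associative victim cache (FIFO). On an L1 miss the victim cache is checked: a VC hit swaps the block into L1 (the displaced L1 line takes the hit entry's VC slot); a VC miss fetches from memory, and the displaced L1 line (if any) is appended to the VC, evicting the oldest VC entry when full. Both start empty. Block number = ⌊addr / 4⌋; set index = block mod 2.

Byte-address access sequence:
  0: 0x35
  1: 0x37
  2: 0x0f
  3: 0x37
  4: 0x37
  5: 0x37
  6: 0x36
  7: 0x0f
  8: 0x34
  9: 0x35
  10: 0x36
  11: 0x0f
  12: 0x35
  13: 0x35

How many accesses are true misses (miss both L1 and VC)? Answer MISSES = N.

MISSES = 2

  [0] addr=0x35 blk=13 s=1: MISS | VC []
  [1] addr=0x37 blk=13 s=1: L1-HIT | VC []
  [2] addr=0xf blk=3 s=1: MISS | VC [13]
  [3] addr=0x37 blk=13 s=1: VC-HIT | VC [3]
  [4] addr=0x37 blk=13 s=1: L1-HIT | VC [3]
  [5] addr=0x37 blk=13 s=1: L1-HIT | VC [3]
  [6] addr=0x36 blk=13 s=1: L1-HIT | VC [3]
  [7] addr=0xf blk=3 s=1: VC-HIT | VC [13]
  [8] addr=0x34 blk=13 s=1: VC-HIT | VC [3]
  [9] addr=0x35 blk=13 s=1: L1-HIT | VC [3]
  [10] addr=0x36 blk=13 s=1: L1-HIT | VC [3]
  [11] addr=0xf blk=3 s=1: VC-HIT | VC [13]
  [12] addr=0x35 blk=13 s=1: VC-HIT | VC [3]
  [13] addr=0x35 blk=13 s=1: L1-HIT | VC [3]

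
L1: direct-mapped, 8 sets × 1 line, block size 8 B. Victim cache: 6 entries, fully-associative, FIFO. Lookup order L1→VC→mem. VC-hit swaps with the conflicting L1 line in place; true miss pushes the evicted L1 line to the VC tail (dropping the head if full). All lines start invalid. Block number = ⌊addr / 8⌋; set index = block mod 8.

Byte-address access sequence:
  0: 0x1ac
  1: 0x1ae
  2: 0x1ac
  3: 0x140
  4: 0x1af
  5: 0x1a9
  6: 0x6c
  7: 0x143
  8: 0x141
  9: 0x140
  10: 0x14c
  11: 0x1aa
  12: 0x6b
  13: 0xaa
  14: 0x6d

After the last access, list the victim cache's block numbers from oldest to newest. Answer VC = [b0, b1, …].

VC = [53, 21]

#0 0x1ac→b53/s5 MISS; vc=[]
#1 0x1ae→b53/s5 L1-HIT; vc=[]
#2 0x1ac→b53/s5 L1-HIT; vc=[]
#3 0x140→b40/s0 MISS; vc=[]
#4 0x1af→b53/s5 L1-HIT; vc=[]
#5 0x1a9→b53/s5 L1-HIT; vc=[]
#6 0x6c→b13/s5 MISS; vc=[53]
#7 0x143→b40/s0 L1-HIT; vc=[53]
#8 0x141→b40/s0 L1-HIT; vc=[53]
#9 0x140→b40/s0 L1-HIT; vc=[53]
#10 0x14c→b41/s1 MISS; vc=[53]
#11 0x1aa→b53/s5 VC-HIT; vc=[13]
#12 0x6b→b13/s5 VC-HIT; vc=[53]
#13 0xaa→b21/s5 MISS; vc=[53,13]
#14 0x6d→b13/s5 VC-HIT; vc=[53,21]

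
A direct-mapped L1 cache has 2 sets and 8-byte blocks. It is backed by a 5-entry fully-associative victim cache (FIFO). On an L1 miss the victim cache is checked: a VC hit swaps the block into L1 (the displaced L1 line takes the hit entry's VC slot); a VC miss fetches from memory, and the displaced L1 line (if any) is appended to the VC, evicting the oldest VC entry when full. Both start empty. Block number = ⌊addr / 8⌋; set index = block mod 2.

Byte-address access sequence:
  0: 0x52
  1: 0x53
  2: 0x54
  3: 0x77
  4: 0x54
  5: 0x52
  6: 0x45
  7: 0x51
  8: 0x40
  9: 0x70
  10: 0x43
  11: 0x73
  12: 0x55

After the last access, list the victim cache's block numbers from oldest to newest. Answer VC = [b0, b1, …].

VC = [8, 14]

0: 0x52 (blk 10, set 0) → MISS  vc=[]
1: 0x53 (blk 10, set 0) → L1-HIT  vc=[]
2: 0x54 (blk 10, set 0) → L1-HIT  vc=[]
3: 0x77 (blk 14, set 0) → MISS  vc=[10]
4: 0x54 (blk 10, set 0) → VC-HIT  vc=[14]
5: 0x52 (blk 10, set 0) → L1-HIT  vc=[14]
6: 0x45 (blk 8, set 0) → MISS  vc=[14, 10]
7: 0x51 (blk 10, set 0) → VC-HIT  vc=[14, 8]
8: 0x40 (blk 8, set 0) → VC-HIT  vc=[14, 10]
9: 0x70 (blk 14, set 0) → VC-HIT  vc=[8, 10]
10: 0x43 (blk 8, set 0) → VC-HIT  vc=[14, 10]
11: 0x73 (blk 14, set 0) → VC-HIT  vc=[8, 10]
12: 0x55 (blk 10, set 0) → VC-HIT  vc=[8, 14]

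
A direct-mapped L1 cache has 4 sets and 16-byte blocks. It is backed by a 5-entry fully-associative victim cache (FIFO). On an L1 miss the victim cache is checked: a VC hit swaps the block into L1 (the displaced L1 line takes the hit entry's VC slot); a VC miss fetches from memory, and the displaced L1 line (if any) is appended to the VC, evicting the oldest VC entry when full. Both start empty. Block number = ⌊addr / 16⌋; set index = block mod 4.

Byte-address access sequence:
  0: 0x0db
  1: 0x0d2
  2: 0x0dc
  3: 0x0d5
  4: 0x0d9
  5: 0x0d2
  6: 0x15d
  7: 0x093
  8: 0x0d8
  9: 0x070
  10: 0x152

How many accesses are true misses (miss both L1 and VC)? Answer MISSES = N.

  [0] addr=0xdb blk=13 s=1: MISS | VC []
  [1] addr=0xd2 blk=13 s=1: L1-HIT | VC []
  [2] addr=0xdc blk=13 s=1: L1-HIT | VC []
  [3] addr=0xd5 blk=13 s=1: L1-HIT | VC []
  [4] addr=0xd9 blk=13 s=1: L1-HIT | VC []
  [5] addr=0xd2 blk=13 s=1: L1-HIT | VC []
  [6] addr=0x15d blk=21 s=1: MISS | VC [13]
  [7] addr=0x93 blk=9 s=1: MISS | VC [13, 21]
  [8] addr=0xd8 blk=13 s=1: VC-HIT | VC [9, 21]
  [9] addr=0x70 blk=7 s=3: MISS | VC [9, 21]
  [10] addr=0x152 blk=21 s=1: VC-HIT | VC [9, 13]

MISSES = 4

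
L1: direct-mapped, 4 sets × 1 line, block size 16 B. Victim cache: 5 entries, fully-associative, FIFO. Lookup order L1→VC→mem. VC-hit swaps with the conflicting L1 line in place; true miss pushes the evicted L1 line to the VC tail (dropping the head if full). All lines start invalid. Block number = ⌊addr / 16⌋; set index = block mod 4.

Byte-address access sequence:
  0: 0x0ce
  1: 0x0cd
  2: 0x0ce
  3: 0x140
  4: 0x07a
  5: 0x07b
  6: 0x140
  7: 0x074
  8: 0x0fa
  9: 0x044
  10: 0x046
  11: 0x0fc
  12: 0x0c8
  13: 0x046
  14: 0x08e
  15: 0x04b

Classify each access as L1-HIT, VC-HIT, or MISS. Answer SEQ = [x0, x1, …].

SEQ = [MISS, L1-HIT, L1-HIT, MISS, MISS, L1-HIT, L1-HIT, L1-HIT, MISS, MISS, L1-HIT, L1-HIT, VC-HIT, VC-HIT, MISS, VC-HIT]

0: 0xce (blk 12, set 0) → MISS  vc=[]
1: 0xcd (blk 12, set 0) → L1-HIT  vc=[]
2: 0xce (blk 12, set 0) → L1-HIT  vc=[]
3: 0x140 (blk 20, set 0) → MISS  vc=[12]
4: 0x7a (blk 7, set 3) → MISS  vc=[12]
5: 0x7b (blk 7, set 3) → L1-HIT  vc=[12]
6: 0x140 (blk 20, set 0) → L1-HIT  vc=[12]
7: 0x74 (blk 7, set 3) → L1-HIT  vc=[12]
8: 0xfa (blk 15, set 3) → MISS  vc=[12, 7]
9: 0x44 (blk 4, set 0) → MISS  vc=[12, 7, 20]
10: 0x46 (blk 4, set 0) → L1-HIT  vc=[12, 7, 20]
11: 0xfc (blk 15, set 3) → L1-HIT  vc=[12, 7, 20]
12: 0xc8 (blk 12, set 0) → VC-HIT  vc=[4, 7, 20]
13: 0x46 (blk 4, set 0) → VC-HIT  vc=[12, 7, 20]
14: 0x8e (blk 8, set 0) → MISS  vc=[12, 7, 20, 4]
15: 0x4b (blk 4, set 0) → VC-HIT  vc=[12, 7, 20, 8]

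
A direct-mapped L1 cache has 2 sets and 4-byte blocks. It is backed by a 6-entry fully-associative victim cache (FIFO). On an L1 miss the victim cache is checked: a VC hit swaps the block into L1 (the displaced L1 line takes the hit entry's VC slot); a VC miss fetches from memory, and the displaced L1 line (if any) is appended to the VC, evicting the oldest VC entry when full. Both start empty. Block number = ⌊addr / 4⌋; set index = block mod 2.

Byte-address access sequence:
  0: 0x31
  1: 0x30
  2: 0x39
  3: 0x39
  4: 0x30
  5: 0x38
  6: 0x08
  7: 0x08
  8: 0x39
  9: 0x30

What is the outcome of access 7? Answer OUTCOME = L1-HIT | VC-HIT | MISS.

OUTCOME = L1-HIT

#0 0x31→b12/s0 MISS; vc=[]
#1 0x30→b12/s0 L1-HIT; vc=[]
#2 0x39→b14/s0 MISS; vc=[12]
#3 0x39→b14/s0 L1-HIT; vc=[12]
#4 0x30→b12/s0 VC-HIT; vc=[14]
#5 0x38→b14/s0 VC-HIT; vc=[12]
#6 0x8→b2/s0 MISS; vc=[12,14]
#7 0x8→b2/s0 L1-HIT; vc=[12,14]
#8 0x39→b14/s0 VC-HIT; vc=[12,2]
#9 0x30→b12/s0 VC-HIT; vc=[14,2]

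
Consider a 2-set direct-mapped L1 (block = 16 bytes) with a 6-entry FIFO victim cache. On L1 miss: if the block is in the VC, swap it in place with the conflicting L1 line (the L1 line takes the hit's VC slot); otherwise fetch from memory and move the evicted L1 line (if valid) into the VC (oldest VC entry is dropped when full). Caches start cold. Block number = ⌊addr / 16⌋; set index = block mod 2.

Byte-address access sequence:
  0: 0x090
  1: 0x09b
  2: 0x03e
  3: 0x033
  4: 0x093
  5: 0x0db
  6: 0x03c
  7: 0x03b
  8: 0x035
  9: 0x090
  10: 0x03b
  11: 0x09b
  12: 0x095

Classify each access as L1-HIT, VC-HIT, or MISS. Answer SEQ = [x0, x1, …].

SEQ = [MISS, L1-HIT, MISS, L1-HIT, VC-HIT, MISS, VC-HIT, L1-HIT, L1-HIT, VC-HIT, VC-HIT, VC-HIT, L1-HIT]

0: 0x90 (blk 9, set 1) → MISS  vc=[]
1: 0x9b (blk 9, set 1) → L1-HIT  vc=[]
2: 0x3e (blk 3, set 1) → MISS  vc=[9]
3: 0x33 (blk 3, set 1) → L1-HIT  vc=[9]
4: 0x93 (blk 9, set 1) → VC-HIT  vc=[3]
5: 0xdb (blk 13, set 1) → MISS  vc=[3, 9]
6: 0x3c (blk 3, set 1) → VC-HIT  vc=[13, 9]
7: 0x3b (blk 3, set 1) → L1-HIT  vc=[13, 9]
8: 0x35 (blk 3, set 1) → L1-HIT  vc=[13, 9]
9: 0x90 (blk 9, set 1) → VC-HIT  vc=[13, 3]
10: 0x3b (blk 3, set 1) → VC-HIT  vc=[13, 9]
11: 0x9b (blk 9, set 1) → VC-HIT  vc=[13, 3]
12: 0x95 (blk 9, set 1) → L1-HIT  vc=[13, 3]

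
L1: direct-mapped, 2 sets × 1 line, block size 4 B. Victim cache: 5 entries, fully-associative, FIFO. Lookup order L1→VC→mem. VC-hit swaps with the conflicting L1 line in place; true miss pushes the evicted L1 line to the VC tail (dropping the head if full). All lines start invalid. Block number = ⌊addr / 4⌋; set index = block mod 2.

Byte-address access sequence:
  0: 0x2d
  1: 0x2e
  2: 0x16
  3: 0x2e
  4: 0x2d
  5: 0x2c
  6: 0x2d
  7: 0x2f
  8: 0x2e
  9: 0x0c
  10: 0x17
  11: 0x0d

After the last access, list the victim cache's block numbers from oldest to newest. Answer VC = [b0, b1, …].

VC = [5, 11]

#0 0x2d→b11/s1 MISS; vc=[]
#1 0x2e→b11/s1 L1-HIT; vc=[]
#2 0x16→b5/s1 MISS; vc=[11]
#3 0x2e→b11/s1 VC-HIT; vc=[5]
#4 0x2d→b11/s1 L1-HIT; vc=[5]
#5 0x2c→b11/s1 L1-HIT; vc=[5]
#6 0x2d→b11/s1 L1-HIT; vc=[5]
#7 0x2f→b11/s1 L1-HIT; vc=[5]
#8 0x2e→b11/s1 L1-HIT; vc=[5]
#9 0xc→b3/s1 MISS; vc=[5,11]
#10 0x17→b5/s1 VC-HIT; vc=[3,11]
#11 0xd→b3/s1 VC-HIT; vc=[5,11]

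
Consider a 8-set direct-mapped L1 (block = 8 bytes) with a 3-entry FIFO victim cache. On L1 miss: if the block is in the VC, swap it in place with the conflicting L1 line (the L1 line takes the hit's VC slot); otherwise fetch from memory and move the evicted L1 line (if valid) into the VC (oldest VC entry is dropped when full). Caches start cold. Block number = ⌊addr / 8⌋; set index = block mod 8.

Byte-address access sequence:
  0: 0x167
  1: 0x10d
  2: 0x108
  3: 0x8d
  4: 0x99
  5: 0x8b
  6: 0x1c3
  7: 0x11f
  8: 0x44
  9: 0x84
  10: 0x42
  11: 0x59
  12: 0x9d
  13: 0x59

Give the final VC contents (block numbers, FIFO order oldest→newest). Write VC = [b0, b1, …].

VC = [16, 35, 19]

0: 0x167 (blk 44, set 4) → MISS  vc=[]
1: 0x10d (blk 33, set 1) → MISS  vc=[]
2: 0x108 (blk 33, set 1) → L1-HIT  vc=[]
3: 0x8d (blk 17, set 1) → MISS  vc=[33]
4: 0x99 (blk 19, set 3) → MISS  vc=[33]
5: 0x8b (blk 17, set 1) → L1-HIT  vc=[33]
6: 0x1c3 (blk 56, set 0) → MISS  vc=[33]
7: 0x11f (blk 35, set 3) → MISS  vc=[33, 19]
8: 0x44 (blk 8, set 0) → MISS  vc=[33, 19, 56]
9: 0x84 (blk 16, set 0) → MISS  vc=[19, 56, 8]
10: 0x42 (blk 8, set 0) → VC-HIT  vc=[19, 56, 16]
11: 0x59 (blk 11, set 3) → MISS  vc=[56, 16, 35]
12: 0x9d (blk 19, set 3) → MISS  vc=[16, 35, 11]
13: 0x59 (blk 11, set 3) → VC-HIT  vc=[16, 35, 19]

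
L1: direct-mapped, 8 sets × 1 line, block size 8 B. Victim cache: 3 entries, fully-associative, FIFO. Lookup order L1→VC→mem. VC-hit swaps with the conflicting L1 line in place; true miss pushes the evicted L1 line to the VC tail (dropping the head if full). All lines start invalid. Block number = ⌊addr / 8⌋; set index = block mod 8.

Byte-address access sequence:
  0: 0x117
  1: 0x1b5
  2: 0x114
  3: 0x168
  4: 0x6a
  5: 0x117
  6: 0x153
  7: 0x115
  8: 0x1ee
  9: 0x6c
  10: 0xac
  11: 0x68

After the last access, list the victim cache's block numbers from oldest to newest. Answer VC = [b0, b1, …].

VC = [42, 61, 21]

#0 0x117→b34/s2 MISS; vc=[]
#1 0x1b5→b54/s6 MISS; vc=[]
#2 0x114→b34/s2 L1-HIT; vc=[]
#3 0x168→b45/s5 MISS; vc=[]
#4 0x6a→b13/s5 MISS; vc=[45]
#5 0x117→b34/s2 L1-HIT; vc=[45]
#6 0x153→b42/s2 MISS; vc=[45,34]
#7 0x115→b34/s2 VC-HIT; vc=[45,42]
#8 0x1ee→b61/s5 MISS; vc=[45,42,13]
#9 0x6c→b13/s5 VC-HIT; vc=[45,42,61]
#10 0xac→b21/s5 MISS; vc=[42,61,13]
#11 0x68→b13/s5 VC-HIT; vc=[42,61,21]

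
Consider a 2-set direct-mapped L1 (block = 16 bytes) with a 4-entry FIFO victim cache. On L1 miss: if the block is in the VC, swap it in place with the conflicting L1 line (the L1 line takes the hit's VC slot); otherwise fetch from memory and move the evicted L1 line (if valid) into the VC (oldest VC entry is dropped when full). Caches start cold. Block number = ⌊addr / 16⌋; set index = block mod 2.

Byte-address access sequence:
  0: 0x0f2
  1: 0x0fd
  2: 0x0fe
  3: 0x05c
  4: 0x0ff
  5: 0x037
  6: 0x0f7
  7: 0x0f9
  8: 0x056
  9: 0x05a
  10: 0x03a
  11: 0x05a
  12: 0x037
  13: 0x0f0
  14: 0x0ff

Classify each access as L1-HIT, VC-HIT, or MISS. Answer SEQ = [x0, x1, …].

0: 0xf2 (blk 15, set 1) → MISS  vc=[]
1: 0xfd (blk 15, set 1) → L1-HIT  vc=[]
2: 0xfe (blk 15, set 1) → L1-HIT  vc=[]
3: 0x5c (blk 5, set 1) → MISS  vc=[15]
4: 0xff (blk 15, set 1) → VC-HIT  vc=[5]
5: 0x37 (blk 3, set 1) → MISS  vc=[5, 15]
6: 0xf7 (blk 15, set 1) → VC-HIT  vc=[5, 3]
7: 0xf9 (blk 15, set 1) → L1-HIT  vc=[5, 3]
8: 0x56 (blk 5, set 1) → VC-HIT  vc=[15, 3]
9: 0x5a (blk 5, set 1) → L1-HIT  vc=[15, 3]
10: 0x3a (blk 3, set 1) → VC-HIT  vc=[15, 5]
11: 0x5a (blk 5, set 1) → VC-HIT  vc=[15, 3]
12: 0x37 (blk 3, set 1) → VC-HIT  vc=[15, 5]
13: 0xf0 (blk 15, set 1) → VC-HIT  vc=[3, 5]
14: 0xff (blk 15, set 1) → L1-HIT  vc=[3, 5]

SEQ = [MISS, L1-HIT, L1-HIT, MISS, VC-HIT, MISS, VC-HIT, L1-HIT, VC-HIT, L1-HIT, VC-HIT, VC-HIT, VC-HIT, VC-HIT, L1-HIT]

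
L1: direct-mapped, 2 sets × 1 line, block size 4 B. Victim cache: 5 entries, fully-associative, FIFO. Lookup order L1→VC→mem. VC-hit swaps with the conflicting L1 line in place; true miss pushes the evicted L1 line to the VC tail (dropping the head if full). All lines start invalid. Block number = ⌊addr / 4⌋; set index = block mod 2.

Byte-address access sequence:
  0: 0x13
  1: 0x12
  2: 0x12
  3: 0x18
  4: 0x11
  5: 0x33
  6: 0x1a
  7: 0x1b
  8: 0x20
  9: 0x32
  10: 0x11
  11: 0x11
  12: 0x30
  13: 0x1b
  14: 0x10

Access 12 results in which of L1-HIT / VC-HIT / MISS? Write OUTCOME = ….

OUTCOME = VC-HIT

0: 0x13 (blk 4, set 0) → MISS  vc=[]
1: 0x12 (blk 4, set 0) → L1-HIT  vc=[]
2: 0x12 (blk 4, set 0) → L1-HIT  vc=[]
3: 0x18 (blk 6, set 0) → MISS  vc=[4]
4: 0x11 (blk 4, set 0) → VC-HIT  vc=[6]
5: 0x33 (blk 12, set 0) → MISS  vc=[6, 4]
6: 0x1a (blk 6, set 0) → VC-HIT  vc=[12, 4]
7: 0x1b (blk 6, set 0) → L1-HIT  vc=[12, 4]
8: 0x20 (blk 8, set 0) → MISS  vc=[12, 4, 6]
9: 0x32 (blk 12, set 0) → VC-HIT  vc=[8, 4, 6]
10: 0x11 (blk 4, set 0) → VC-HIT  vc=[8, 12, 6]
11: 0x11 (blk 4, set 0) → L1-HIT  vc=[8, 12, 6]
12: 0x30 (blk 12, set 0) → VC-HIT  vc=[8, 4, 6]
13: 0x1b (blk 6, set 0) → VC-HIT  vc=[8, 4, 12]
14: 0x10 (blk 4, set 0) → VC-HIT  vc=[8, 6, 12]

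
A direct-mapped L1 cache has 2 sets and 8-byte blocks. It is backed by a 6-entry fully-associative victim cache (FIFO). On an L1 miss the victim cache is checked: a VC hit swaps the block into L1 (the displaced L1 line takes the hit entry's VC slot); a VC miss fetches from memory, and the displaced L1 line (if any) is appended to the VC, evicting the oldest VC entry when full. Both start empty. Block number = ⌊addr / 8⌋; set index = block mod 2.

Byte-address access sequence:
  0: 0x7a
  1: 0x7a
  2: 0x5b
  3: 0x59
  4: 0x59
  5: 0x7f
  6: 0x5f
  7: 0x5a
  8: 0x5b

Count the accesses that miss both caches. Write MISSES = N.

  [0] addr=0x7a blk=15 s=1: MISS | VC []
  [1] addr=0x7a blk=15 s=1: L1-HIT | VC []
  [2] addr=0x5b blk=11 s=1: MISS | VC [15]
  [3] addr=0x59 blk=11 s=1: L1-HIT | VC [15]
  [4] addr=0x59 blk=11 s=1: L1-HIT | VC [15]
  [5] addr=0x7f blk=15 s=1: VC-HIT | VC [11]
  [6] addr=0x5f blk=11 s=1: VC-HIT | VC [15]
  [7] addr=0x5a blk=11 s=1: L1-HIT | VC [15]
  [8] addr=0x5b blk=11 s=1: L1-HIT | VC [15]

MISSES = 2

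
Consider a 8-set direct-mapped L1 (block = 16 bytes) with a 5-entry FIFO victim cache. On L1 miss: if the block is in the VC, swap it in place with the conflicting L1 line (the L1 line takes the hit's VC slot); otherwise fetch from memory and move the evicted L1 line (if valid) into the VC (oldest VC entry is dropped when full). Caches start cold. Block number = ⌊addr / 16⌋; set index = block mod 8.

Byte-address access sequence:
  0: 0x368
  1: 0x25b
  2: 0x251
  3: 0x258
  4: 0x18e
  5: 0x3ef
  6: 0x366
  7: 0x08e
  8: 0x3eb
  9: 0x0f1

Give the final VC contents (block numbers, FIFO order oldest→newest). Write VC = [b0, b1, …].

  [0] addr=0x368 blk=54 s=6: MISS | VC []
  [1] addr=0x25b blk=37 s=5: MISS | VC []
  [2] addr=0x251 blk=37 s=5: L1-HIT | VC []
  [3] addr=0x258 blk=37 s=5: L1-HIT | VC []
  [4] addr=0x18e blk=24 s=0: MISS | VC []
  [5] addr=0x3ef blk=62 s=6: MISS | VC [54]
  [6] addr=0x366 blk=54 s=6: VC-HIT | VC [62]
  [7] addr=0x8e blk=8 s=0: MISS | VC [62, 24]
  [8] addr=0x3eb blk=62 s=6: VC-HIT | VC [54, 24]
  [9] addr=0xf1 blk=15 s=7: MISS | VC [54, 24]

VC = [54, 24]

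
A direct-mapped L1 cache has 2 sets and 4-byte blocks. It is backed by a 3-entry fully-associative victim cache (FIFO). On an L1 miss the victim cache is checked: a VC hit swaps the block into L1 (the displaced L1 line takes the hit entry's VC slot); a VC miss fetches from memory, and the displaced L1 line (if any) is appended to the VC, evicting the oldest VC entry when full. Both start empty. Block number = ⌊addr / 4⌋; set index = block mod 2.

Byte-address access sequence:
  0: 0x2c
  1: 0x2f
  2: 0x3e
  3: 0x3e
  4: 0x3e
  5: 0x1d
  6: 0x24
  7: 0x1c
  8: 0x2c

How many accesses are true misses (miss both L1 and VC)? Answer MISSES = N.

  [0] addr=0x2c blk=11 s=1: MISS | VC []
  [1] addr=0x2f blk=11 s=1: L1-HIT | VC []
  [2] addr=0x3e blk=15 s=1: MISS | VC [11]
  [3] addr=0x3e blk=15 s=1: L1-HIT | VC [11]
  [4] addr=0x3e blk=15 s=1: L1-HIT | VC [11]
  [5] addr=0x1d blk=7 s=1: MISS | VC [11, 15]
  [6] addr=0x24 blk=9 s=1: MISS | VC [11, 15, 7]
  [7] addr=0x1c blk=7 s=1: VC-HIT | VC [11, 15, 9]
  [8] addr=0x2c blk=11 s=1: VC-HIT | VC [7, 15, 9]

MISSES = 4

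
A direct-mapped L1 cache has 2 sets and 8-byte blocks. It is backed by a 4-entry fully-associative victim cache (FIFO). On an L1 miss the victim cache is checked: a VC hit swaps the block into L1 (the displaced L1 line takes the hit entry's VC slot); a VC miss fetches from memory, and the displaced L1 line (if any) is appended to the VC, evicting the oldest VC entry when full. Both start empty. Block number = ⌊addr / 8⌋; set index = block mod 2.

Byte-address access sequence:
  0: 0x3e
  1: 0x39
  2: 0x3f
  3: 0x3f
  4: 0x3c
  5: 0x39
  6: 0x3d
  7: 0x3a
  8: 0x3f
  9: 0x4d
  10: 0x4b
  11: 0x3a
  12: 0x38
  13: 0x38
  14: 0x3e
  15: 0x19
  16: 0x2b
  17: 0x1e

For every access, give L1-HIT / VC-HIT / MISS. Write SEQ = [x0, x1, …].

  [0] addr=0x3e blk=7 s=1: MISS | VC []
  [1] addr=0x39 blk=7 s=1: L1-HIT | VC []
  [2] addr=0x3f blk=7 s=1: L1-HIT | VC []
  [3] addr=0x3f blk=7 s=1: L1-HIT | VC []
  [4] addr=0x3c blk=7 s=1: L1-HIT | VC []
  [5] addr=0x39 blk=7 s=1: L1-HIT | VC []
  [6] addr=0x3d blk=7 s=1: L1-HIT | VC []
  [7] addr=0x3a blk=7 s=1: L1-HIT | VC []
  [8] addr=0x3f blk=7 s=1: L1-HIT | VC []
  [9] addr=0x4d blk=9 s=1: MISS | VC [7]
  [10] addr=0x4b blk=9 s=1: L1-HIT | VC [7]
  [11] addr=0x3a blk=7 s=1: VC-HIT | VC [9]
  [12] addr=0x38 blk=7 s=1: L1-HIT | VC [9]
  [13] addr=0x38 blk=7 s=1: L1-HIT | VC [9]
  [14] addr=0x3e blk=7 s=1: L1-HIT | VC [9]
  [15] addr=0x19 blk=3 s=1: MISS | VC [9, 7]
  [16] addr=0x2b blk=5 s=1: MISS | VC [9, 7, 3]
  [17] addr=0x1e blk=3 s=1: VC-HIT | VC [9, 7, 5]

SEQ = [MISS, L1-HIT, L1-HIT, L1-HIT, L1-HIT, L1-HIT, L1-HIT, L1-HIT, L1-HIT, MISS, L1-HIT, VC-HIT, L1-HIT, L1-HIT, L1-HIT, MISS, MISS, VC-HIT]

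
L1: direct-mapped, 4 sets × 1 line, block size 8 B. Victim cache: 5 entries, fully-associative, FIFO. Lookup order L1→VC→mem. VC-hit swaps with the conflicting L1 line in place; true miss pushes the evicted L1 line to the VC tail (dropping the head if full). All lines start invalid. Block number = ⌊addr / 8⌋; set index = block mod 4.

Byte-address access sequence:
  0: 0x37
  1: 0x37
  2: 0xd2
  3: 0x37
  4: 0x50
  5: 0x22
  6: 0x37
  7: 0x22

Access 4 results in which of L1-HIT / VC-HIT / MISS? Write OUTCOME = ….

#0 0x37→b6/s2 MISS; vc=[]
#1 0x37→b6/s2 L1-HIT; vc=[]
#2 0xd2→b26/s2 MISS; vc=[6]
#3 0x37→b6/s2 VC-HIT; vc=[26]
#4 0x50→b10/s2 MISS; vc=[26,6]
#5 0x22→b4/s0 MISS; vc=[26,6]
#6 0x37→b6/s2 VC-HIT; vc=[26,10]
#7 0x22→b4/s0 L1-HIT; vc=[26,10]

OUTCOME = MISS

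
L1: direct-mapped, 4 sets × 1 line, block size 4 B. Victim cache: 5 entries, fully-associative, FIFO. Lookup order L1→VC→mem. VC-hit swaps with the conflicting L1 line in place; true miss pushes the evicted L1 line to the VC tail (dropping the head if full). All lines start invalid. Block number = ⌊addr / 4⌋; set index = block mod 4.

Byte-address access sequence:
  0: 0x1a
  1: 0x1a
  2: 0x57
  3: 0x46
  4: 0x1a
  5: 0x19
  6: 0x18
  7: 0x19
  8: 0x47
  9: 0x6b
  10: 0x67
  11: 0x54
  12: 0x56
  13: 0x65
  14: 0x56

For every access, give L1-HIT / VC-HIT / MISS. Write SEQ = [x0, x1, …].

SEQ = [MISS, L1-HIT, MISS, MISS, L1-HIT, L1-HIT, L1-HIT, L1-HIT, L1-HIT, MISS, MISS, VC-HIT, L1-HIT, VC-HIT, VC-HIT]

  [0] addr=0x1a blk=6 s=2: MISS | VC []
  [1] addr=0x1a blk=6 s=2: L1-HIT | VC []
  [2] addr=0x57 blk=21 s=1: MISS | VC []
  [3] addr=0x46 blk=17 s=1: MISS | VC [21]
  [4] addr=0x1a blk=6 s=2: L1-HIT | VC [21]
  [5] addr=0x19 blk=6 s=2: L1-HIT | VC [21]
  [6] addr=0x18 blk=6 s=2: L1-HIT | VC [21]
  [7] addr=0x19 blk=6 s=2: L1-HIT | VC [21]
  [8] addr=0x47 blk=17 s=1: L1-HIT | VC [21]
  [9] addr=0x6b blk=26 s=2: MISS | VC [21, 6]
  [10] addr=0x67 blk=25 s=1: MISS | VC [21, 6, 17]
  [11] addr=0x54 blk=21 s=1: VC-HIT | VC [25, 6, 17]
  [12] addr=0x56 blk=21 s=1: L1-HIT | VC [25, 6, 17]
  [13] addr=0x65 blk=25 s=1: VC-HIT | VC [21, 6, 17]
  [14] addr=0x56 blk=21 s=1: VC-HIT | VC [25, 6, 17]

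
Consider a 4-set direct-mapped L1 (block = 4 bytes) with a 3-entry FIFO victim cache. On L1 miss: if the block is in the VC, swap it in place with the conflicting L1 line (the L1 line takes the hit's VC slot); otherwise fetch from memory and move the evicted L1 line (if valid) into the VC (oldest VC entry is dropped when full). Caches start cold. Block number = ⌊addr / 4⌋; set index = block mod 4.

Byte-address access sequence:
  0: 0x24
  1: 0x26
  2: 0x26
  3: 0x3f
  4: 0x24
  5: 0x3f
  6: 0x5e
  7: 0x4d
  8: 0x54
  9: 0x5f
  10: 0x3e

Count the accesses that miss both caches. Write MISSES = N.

MISSES = 5

  [0] addr=0x24 blk=9 s=1: MISS | VC []
  [1] addr=0x26 blk=9 s=1: L1-HIT | VC []
  [2] addr=0x26 blk=9 s=1: L1-HIT | VC []
  [3] addr=0x3f blk=15 s=3: MISS | VC []
  [4] addr=0x24 blk=9 s=1: L1-HIT | VC []
  [5] addr=0x3f blk=15 s=3: L1-HIT | VC []
  [6] addr=0x5e blk=23 s=3: MISS | VC [15]
  [7] addr=0x4d blk=19 s=3: MISS | VC [15, 23]
  [8] addr=0x54 blk=21 s=1: MISS | VC [15, 23, 9]
  [9] addr=0x5f blk=23 s=3: VC-HIT | VC [15, 19, 9]
  [10] addr=0x3e blk=15 s=3: VC-HIT | VC [23, 19, 9]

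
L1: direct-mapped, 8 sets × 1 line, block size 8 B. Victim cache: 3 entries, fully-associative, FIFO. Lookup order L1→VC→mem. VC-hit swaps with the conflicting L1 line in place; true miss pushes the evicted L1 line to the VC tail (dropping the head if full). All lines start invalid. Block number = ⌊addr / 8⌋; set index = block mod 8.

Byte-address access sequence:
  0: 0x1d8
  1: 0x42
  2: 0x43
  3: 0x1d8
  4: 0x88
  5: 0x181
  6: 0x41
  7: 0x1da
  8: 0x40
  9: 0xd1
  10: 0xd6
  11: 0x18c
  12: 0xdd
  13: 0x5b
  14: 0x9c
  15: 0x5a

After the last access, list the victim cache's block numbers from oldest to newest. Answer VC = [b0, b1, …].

#0 0x1d8→b59/s3 MISS; vc=[]
#1 0x42→b8/s0 MISS; vc=[]
#2 0x43→b8/s0 L1-HIT; vc=[]
#3 0x1d8→b59/s3 L1-HIT; vc=[]
#4 0x88→b17/s1 MISS; vc=[]
#5 0x181→b48/s0 MISS; vc=[8]
#6 0x41→b8/s0 VC-HIT; vc=[48]
#7 0x1da→b59/s3 L1-HIT; vc=[48]
#8 0x40→b8/s0 L1-HIT; vc=[48]
#9 0xd1→b26/s2 MISS; vc=[48]
#10 0xd6→b26/s2 L1-HIT; vc=[48]
#11 0x18c→b49/s1 MISS; vc=[48,17]
#12 0xdd→b27/s3 MISS; vc=[48,17,59]
#13 0x5b→b11/s3 MISS; vc=[17,59,27]
#14 0x9c→b19/s3 MISS; vc=[59,27,11]
#15 0x5a→b11/s3 VC-HIT; vc=[59,27,19]

VC = [59, 27, 19]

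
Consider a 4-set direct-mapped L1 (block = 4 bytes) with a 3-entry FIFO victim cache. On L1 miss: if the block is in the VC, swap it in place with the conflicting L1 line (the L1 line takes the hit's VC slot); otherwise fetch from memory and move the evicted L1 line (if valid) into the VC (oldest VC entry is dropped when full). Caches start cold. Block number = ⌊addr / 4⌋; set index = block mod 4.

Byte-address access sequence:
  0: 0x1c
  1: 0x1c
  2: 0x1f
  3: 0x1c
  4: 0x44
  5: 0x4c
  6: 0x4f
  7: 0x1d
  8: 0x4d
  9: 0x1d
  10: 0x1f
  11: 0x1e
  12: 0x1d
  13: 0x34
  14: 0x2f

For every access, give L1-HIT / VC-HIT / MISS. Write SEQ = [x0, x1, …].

#0 0x1c→b7/s3 MISS; vc=[]
#1 0x1c→b7/s3 L1-HIT; vc=[]
#2 0x1f→b7/s3 L1-HIT; vc=[]
#3 0x1c→b7/s3 L1-HIT; vc=[]
#4 0x44→b17/s1 MISS; vc=[]
#5 0x4c→b19/s3 MISS; vc=[7]
#6 0x4f→b19/s3 L1-HIT; vc=[7]
#7 0x1d→b7/s3 VC-HIT; vc=[19]
#8 0x4d→b19/s3 VC-HIT; vc=[7]
#9 0x1d→b7/s3 VC-HIT; vc=[19]
#10 0x1f→b7/s3 L1-HIT; vc=[19]
#11 0x1e→b7/s3 L1-HIT; vc=[19]
#12 0x1d→b7/s3 L1-HIT; vc=[19]
#13 0x34→b13/s1 MISS; vc=[19,17]
#14 0x2f→b11/s3 MISS; vc=[19,17,7]

SEQ = [MISS, L1-HIT, L1-HIT, L1-HIT, MISS, MISS, L1-HIT, VC-HIT, VC-HIT, VC-HIT, L1-HIT, L1-HIT, L1-HIT, MISS, MISS]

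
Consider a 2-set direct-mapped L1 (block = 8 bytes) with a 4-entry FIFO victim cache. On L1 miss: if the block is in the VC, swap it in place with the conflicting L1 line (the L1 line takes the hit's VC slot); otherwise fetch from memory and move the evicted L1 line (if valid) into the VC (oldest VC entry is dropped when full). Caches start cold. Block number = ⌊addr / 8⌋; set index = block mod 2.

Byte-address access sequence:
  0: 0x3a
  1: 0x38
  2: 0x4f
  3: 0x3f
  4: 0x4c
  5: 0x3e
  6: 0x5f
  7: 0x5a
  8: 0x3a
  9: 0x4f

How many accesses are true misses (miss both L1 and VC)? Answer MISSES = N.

#0 0x3a→b7/s1 MISS; vc=[]
#1 0x38→b7/s1 L1-HIT; vc=[]
#2 0x4f→b9/s1 MISS; vc=[7]
#3 0x3f→b7/s1 VC-HIT; vc=[9]
#4 0x4c→b9/s1 VC-HIT; vc=[7]
#5 0x3e→b7/s1 VC-HIT; vc=[9]
#6 0x5f→b11/s1 MISS; vc=[9,7]
#7 0x5a→b11/s1 L1-HIT; vc=[9,7]
#8 0x3a→b7/s1 VC-HIT; vc=[9,11]
#9 0x4f→b9/s1 VC-HIT; vc=[7,11]

MISSES = 3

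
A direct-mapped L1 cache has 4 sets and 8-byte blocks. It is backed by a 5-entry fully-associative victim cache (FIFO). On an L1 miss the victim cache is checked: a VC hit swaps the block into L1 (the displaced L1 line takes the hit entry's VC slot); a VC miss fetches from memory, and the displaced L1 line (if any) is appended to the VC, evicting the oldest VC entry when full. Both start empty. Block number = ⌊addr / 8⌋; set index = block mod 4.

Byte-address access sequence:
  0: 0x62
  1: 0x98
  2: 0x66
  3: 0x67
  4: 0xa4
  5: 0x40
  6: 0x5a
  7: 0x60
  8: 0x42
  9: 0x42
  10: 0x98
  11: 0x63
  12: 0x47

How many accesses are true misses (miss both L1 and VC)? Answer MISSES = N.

  [0] addr=0x62 blk=12 s=0: MISS | VC []
  [1] addr=0x98 blk=19 s=3: MISS | VC []
  [2] addr=0x66 blk=12 s=0: L1-HIT | VC []
  [3] addr=0x67 blk=12 s=0: L1-HIT | VC []
  [4] addr=0xa4 blk=20 s=0: MISS | VC [12]
  [5] addr=0x40 blk=8 s=0: MISS | VC [12, 20]
  [6] addr=0x5a blk=11 s=3: MISS | VC [12, 20, 19]
  [7] addr=0x60 blk=12 s=0: VC-HIT | VC [8, 20, 19]
  [8] addr=0x42 blk=8 s=0: VC-HIT | VC [12, 20, 19]
  [9] addr=0x42 blk=8 s=0: L1-HIT | VC [12, 20, 19]
  [10] addr=0x98 blk=19 s=3: VC-HIT | VC [12, 20, 11]
  [11] addr=0x63 blk=12 s=0: VC-HIT | VC [8, 20, 11]
  [12] addr=0x47 blk=8 s=0: VC-HIT | VC [12, 20, 11]

MISSES = 5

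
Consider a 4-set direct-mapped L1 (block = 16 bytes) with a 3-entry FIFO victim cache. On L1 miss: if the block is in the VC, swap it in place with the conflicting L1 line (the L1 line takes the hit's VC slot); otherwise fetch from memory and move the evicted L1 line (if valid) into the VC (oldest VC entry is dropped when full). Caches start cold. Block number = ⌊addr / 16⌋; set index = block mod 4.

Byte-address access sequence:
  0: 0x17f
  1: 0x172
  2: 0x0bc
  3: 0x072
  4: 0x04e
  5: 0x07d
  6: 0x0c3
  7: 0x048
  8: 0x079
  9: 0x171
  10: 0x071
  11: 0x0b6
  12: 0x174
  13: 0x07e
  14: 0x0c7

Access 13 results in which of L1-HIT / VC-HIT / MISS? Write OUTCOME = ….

#0 0x17f→b23/s3 MISS; vc=[]
#1 0x172→b23/s3 L1-HIT; vc=[]
#2 0xbc→b11/s3 MISS; vc=[23]
#3 0x72→b7/s3 MISS; vc=[23,11]
#4 0x4e→b4/s0 MISS; vc=[23,11]
#5 0x7d→b7/s3 L1-HIT; vc=[23,11]
#6 0xc3→b12/s0 MISS; vc=[23,11,4]
#7 0x48→b4/s0 VC-HIT; vc=[23,11,12]
#8 0x79→b7/s3 L1-HIT; vc=[23,11,12]
#9 0x171→b23/s3 VC-HIT; vc=[7,11,12]
#10 0x71→b7/s3 VC-HIT; vc=[23,11,12]
#11 0xb6→b11/s3 VC-HIT; vc=[23,7,12]
#12 0x174→b23/s3 VC-HIT; vc=[11,7,12]
#13 0x7e→b7/s3 VC-HIT; vc=[11,23,12]
#14 0xc7→b12/s0 VC-HIT; vc=[11,23,4]

OUTCOME = VC-HIT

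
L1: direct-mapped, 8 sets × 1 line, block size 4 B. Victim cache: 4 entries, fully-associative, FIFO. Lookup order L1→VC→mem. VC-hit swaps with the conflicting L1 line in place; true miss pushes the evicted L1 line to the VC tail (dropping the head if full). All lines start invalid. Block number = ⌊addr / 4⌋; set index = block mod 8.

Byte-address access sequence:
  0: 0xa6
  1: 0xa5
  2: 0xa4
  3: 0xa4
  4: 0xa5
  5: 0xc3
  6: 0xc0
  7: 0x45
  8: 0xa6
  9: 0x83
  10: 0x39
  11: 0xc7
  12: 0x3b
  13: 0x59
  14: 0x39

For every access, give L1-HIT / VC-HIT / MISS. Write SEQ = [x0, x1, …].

SEQ = [MISS, L1-HIT, L1-HIT, L1-HIT, L1-HIT, MISS, L1-HIT, MISS, VC-HIT, MISS, MISS, MISS, L1-HIT, MISS, VC-HIT]

  [0] addr=0xa6 blk=41 s=1: MISS | VC []
  [1] addr=0xa5 blk=41 s=1: L1-HIT | VC []
  [2] addr=0xa4 blk=41 s=1: L1-HIT | VC []
  [3] addr=0xa4 blk=41 s=1: L1-HIT | VC []
  [4] addr=0xa5 blk=41 s=1: L1-HIT | VC []
  [5] addr=0xc3 blk=48 s=0: MISS | VC []
  [6] addr=0xc0 blk=48 s=0: L1-HIT | VC []
  [7] addr=0x45 blk=17 s=1: MISS | VC [41]
  [8] addr=0xa6 blk=41 s=1: VC-HIT | VC [17]
  [9] addr=0x83 blk=32 s=0: MISS | VC [17, 48]
  [10] addr=0x39 blk=14 s=6: MISS | VC [17, 48]
  [11] addr=0xc7 blk=49 s=1: MISS | VC [17, 48, 41]
  [12] addr=0x3b blk=14 s=6: L1-HIT | VC [17, 48, 41]
  [13] addr=0x59 blk=22 s=6: MISS | VC [17, 48, 41, 14]
  [14] addr=0x39 blk=14 s=6: VC-HIT | VC [17, 48, 41, 22]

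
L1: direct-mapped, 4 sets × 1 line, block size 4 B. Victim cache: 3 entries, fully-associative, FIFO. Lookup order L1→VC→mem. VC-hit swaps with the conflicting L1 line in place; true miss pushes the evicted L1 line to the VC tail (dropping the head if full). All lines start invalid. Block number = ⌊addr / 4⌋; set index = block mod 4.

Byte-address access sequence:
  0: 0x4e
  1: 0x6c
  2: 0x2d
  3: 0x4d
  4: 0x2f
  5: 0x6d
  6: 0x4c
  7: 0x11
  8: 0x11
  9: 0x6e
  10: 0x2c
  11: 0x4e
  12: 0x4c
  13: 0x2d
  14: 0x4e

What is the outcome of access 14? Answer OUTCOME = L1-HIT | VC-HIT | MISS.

OUTCOME = VC-HIT

#0 0x4e→b19/s3 MISS; vc=[]
#1 0x6c→b27/s3 MISS; vc=[19]
#2 0x2d→b11/s3 MISS; vc=[19,27]
#3 0x4d→b19/s3 VC-HIT; vc=[11,27]
#4 0x2f→b11/s3 VC-HIT; vc=[19,27]
#5 0x6d→b27/s3 VC-HIT; vc=[19,11]
#6 0x4c→b19/s3 VC-HIT; vc=[27,11]
#7 0x11→b4/s0 MISS; vc=[27,11]
#8 0x11→b4/s0 L1-HIT; vc=[27,11]
#9 0x6e→b27/s3 VC-HIT; vc=[19,11]
#10 0x2c→b11/s3 VC-HIT; vc=[19,27]
#11 0x4e→b19/s3 VC-HIT; vc=[11,27]
#12 0x4c→b19/s3 L1-HIT; vc=[11,27]
#13 0x2d→b11/s3 VC-HIT; vc=[19,27]
#14 0x4e→b19/s3 VC-HIT; vc=[11,27]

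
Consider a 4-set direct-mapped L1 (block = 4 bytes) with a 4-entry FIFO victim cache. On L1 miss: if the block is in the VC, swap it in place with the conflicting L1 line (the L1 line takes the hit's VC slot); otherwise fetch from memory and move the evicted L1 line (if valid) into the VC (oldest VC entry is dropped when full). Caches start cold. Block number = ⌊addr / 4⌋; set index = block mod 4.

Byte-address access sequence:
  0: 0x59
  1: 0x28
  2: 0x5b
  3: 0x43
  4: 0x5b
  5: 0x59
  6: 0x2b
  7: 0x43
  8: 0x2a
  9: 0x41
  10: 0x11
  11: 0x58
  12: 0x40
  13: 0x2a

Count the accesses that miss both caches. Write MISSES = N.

MISSES = 4

  [0] addr=0x59 blk=22 s=2: MISS | VC []
  [1] addr=0x28 blk=10 s=2: MISS | VC [22]
  [2] addr=0x5b blk=22 s=2: VC-HIT | VC [10]
  [3] addr=0x43 blk=16 s=0: MISS | VC [10]
  [4] addr=0x5b blk=22 s=2: L1-HIT | VC [10]
  [5] addr=0x59 blk=22 s=2: L1-HIT | VC [10]
  [6] addr=0x2b blk=10 s=2: VC-HIT | VC [22]
  [7] addr=0x43 blk=16 s=0: L1-HIT | VC [22]
  [8] addr=0x2a blk=10 s=2: L1-HIT | VC [22]
  [9] addr=0x41 blk=16 s=0: L1-HIT | VC [22]
  [10] addr=0x11 blk=4 s=0: MISS | VC [22, 16]
  [11] addr=0x58 blk=22 s=2: VC-HIT | VC [10, 16]
  [12] addr=0x40 blk=16 s=0: VC-HIT | VC [10, 4]
  [13] addr=0x2a blk=10 s=2: VC-HIT | VC [22, 4]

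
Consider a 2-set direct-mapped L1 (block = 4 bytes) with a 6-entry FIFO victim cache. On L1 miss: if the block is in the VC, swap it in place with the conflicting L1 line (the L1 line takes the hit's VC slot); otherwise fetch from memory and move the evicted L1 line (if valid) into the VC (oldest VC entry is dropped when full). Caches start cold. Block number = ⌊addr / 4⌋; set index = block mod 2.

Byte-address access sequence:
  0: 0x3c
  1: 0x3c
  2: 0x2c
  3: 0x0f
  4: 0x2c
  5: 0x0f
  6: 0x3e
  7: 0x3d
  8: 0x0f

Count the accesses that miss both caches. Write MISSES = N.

0: 0x3c (blk 15, set 1) → MISS  vc=[]
1: 0x3c (blk 15, set 1) → L1-HIT  vc=[]
2: 0x2c (blk 11, set 1) → MISS  vc=[15]
3: 0xf (blk 3, set 1) → MISS  vc=[15, 11]
4: 0x2c (blk 11, set 1) → VC-HIT  vc=[15, 3]
5: 0xf (blk 3, set 1) → VC-HIT  vc=[15, 11]
6: 0x3e (blk 15, set 1) → VC-HIT  vc=[3, 11]
7: 0x3d (blk 15, set 1) → L1-HIT  vc=[3, 11]
8: 0xf (blk 3, set 1) → VC-HIT  vc=[15, 11]

MISSES = 3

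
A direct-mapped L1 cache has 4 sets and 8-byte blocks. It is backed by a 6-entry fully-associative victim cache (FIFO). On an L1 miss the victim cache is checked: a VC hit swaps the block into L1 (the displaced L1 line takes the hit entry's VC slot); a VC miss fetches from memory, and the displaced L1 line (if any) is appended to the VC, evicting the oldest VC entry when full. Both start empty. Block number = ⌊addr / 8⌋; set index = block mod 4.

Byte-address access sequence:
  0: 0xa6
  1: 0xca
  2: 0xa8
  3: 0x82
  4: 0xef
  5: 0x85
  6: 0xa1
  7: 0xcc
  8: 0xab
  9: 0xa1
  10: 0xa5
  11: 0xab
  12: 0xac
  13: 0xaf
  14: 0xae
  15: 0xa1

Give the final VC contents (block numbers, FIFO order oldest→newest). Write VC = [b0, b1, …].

VC = [29, 16, 25]

  [0] addr=0xa6 blk=20 s=0: MISS | VC []
  [1] addr=0xca blk=25 s=1: MISS | VC []
  [2] addr=0xa8 blk=21 s=1: MISS | VC [25]
  [3] addr=0x82 blk=16 s=0: MISS | VC [25, 20]
  [4] addr=0xef blk=29 s=1: MISS | VC [25, 20, 21]
  [5] addr=0x85 blk=16 s=0: L1-HIT | VC [25, 20, 21]
  [6] addr=0xa1 blk=20 s=0: VC-HIT | VC [25, 16, 21]
  [7] addr=0xcc blk=25 s=1: VC-HIT | VC [29, 16, 21]
  [8] addr=0xab blk=21 s=1: VC-HIT | VC [29, 16, 25]
  [9] addr=0xa1 blk=20 s=0: L1-HIT | VC [29, 16, 25]
  [10] addr=0xa5 blk=20 s=0: L1-HIT | VC [29, 16, 25]
  [11] addr=0xab blk=21 s=1: L1-HIT | VC [29, 16, 25]
  [12] addr=0xac blk=21 s=1: L1-HIT | VC [29, 16, 25]
  [13] addr=0xaf blk=21 s=1: L1-HIT | VC [29, 16, 25]
  [14] addr=0xae blk=21 s=1: L1-HIT | VC [29, 16, 25]
  [15] addr=0xa1 blk=20 s=0: L1-HIT | VC [29, 16, 25]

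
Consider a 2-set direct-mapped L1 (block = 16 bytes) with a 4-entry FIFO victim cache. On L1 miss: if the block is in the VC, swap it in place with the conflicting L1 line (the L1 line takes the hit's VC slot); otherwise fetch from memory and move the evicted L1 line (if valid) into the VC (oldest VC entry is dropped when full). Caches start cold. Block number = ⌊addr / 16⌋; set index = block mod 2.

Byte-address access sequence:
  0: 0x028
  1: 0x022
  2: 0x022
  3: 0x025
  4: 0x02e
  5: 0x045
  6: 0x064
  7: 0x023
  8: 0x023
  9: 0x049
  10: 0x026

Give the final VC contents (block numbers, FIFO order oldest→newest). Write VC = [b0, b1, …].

VC = [6, 4]

  [0] addr=0x28 blk=2 s=0: MISS | VC []
  [1] addr=0x22 blk=2 s=0: L1-HIT | VC []
  [2] addr=0x22 blk=2 s=0: L1-HIT | VC []
  [3] addr=0x25 blk=2 s=0: L1-HIT | VC []
  [4] addr=0x2e blk=2 s=0: L1-HIT | VC []
  [5] addr=0x45 blk=4 s=0: MISS | VC [2]
  [6] addr=0x64 blk=6 s=0: MISS | VC [2, 4]
  [7] addr=0x23 blk=2 s=0: VC-HIT | VC [6, 4]
  [8] addr=0x23 blk=2 s=0: L1-HIT | VC [6, 4]
  [9] addr=0x49 blk=4 s=0: VC-HIT | VC [6, 2]
  [10] addr=0x26 blk=2 s=0: VC-HIT | VC [6, 4]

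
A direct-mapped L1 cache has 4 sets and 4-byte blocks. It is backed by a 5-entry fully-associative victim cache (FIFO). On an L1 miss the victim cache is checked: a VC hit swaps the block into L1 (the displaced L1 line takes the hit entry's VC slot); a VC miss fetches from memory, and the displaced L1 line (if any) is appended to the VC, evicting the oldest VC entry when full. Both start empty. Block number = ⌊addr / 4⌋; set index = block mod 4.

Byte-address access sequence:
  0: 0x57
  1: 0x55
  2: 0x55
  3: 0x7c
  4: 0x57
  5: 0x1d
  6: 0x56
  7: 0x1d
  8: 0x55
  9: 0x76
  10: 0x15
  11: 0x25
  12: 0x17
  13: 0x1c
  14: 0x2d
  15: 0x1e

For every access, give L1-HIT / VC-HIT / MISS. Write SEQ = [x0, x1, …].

#0 0x57→b21/s1 MISS; vc=[]
#1 0x55→b21/s1 L1-HIT; vc=[]
#2 0x55→b21/s1 L1-HIT; vc=[]
#3 0x7c→b31/s3 MISS; vc=[]
#4 0x57→b21/s1 L1-HIT; vc=[]
#5 0x1d→b7/s3 MISS; vc=[31]
#6 0x56→b21/s1 L1-HIT; vc=[31]
#7 0x1d→b7/s3 L1-HIT; vc=[31]
#8 0x55→b21/s1 L1-HIT; vc=[31]
#9 0x76→b29/s1 MISS; vc=[31,21]
#10 0x15→b5/s1 MISS; vc=[31,21,29]
#11 0x25→b9/s1 MISS; vc=[31,21,29,5]
#12 0x17→b5/s1 VC-HIT; vc=[31,21,29,9]
#13 0x1c→b7/s3 L1-HIT; vc=[31,21,29,9]
#14 0x2d→b11/s3 MISS; vc=[31,21,29,9,7]
#15 0x1e→b7/s3 VC-HIT; vc=[31,21,29,9,11]

SEQ = [MISS, L1-HIT, L1-HIT, MISS, L1-HIT, MISS, L1-HIT, L1-HIT, L1-HIT, MISS, MISS, MISS, VC-HIT, L1-HIT, MISS, VC-HIT]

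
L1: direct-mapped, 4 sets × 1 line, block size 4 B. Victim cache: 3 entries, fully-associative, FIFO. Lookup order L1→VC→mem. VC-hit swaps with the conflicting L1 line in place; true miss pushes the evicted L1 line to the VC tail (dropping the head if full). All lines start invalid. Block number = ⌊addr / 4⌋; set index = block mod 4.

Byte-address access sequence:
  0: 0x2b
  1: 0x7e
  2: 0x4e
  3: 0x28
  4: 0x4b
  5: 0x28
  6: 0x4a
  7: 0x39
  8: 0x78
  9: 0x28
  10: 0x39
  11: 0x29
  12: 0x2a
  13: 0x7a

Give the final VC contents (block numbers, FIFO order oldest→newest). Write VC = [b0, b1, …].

VC = [10, 18, 14]

  [0] addr=0x2b blk=10 s=2: MISS | VC []
  [1] addr=0x7e blk=31 s=3: MISS | VC []
  [2] addr=0x4e blk=19 s=3: MISS | VC [31]
  [3] addr=0x28 blk=10 s=2: L1-HIT | VC [31]
  [4] addr=0x4b blk=18 s=2: MISS | VC [31, 10]
  [5] addr=0x28 blk=10 s=2: VC-HIT | VC [31, 18]
  [6] addr=0x4a blk=18 s=2: VC-HIT | VC [31, 10]
  [7] addr=0x39 blk=14 s=2: MISS | VC [31, 10, 18]
  [8] addr=0x78 blk=30 s=2: MISS | VC [10, 18, 14]
  [9] addr=0x28 blk=10 s=2: VC-HIT | VC [30, 18, 14]
  [10] addr=0x39 blk=14 s=2: VC-HIT | VC [30, 18, 10]
  [11] addr=0x29 blk=10 s=2: VC-HIT | VC [30, 18, 14]
  [12] addr=0x2a blk=10 s=2: L1-HIT | VC [30, 18, 14]
  [13] addr=0x7a blk=30 s=2: VC-HIT | VC [10, 18, 14]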